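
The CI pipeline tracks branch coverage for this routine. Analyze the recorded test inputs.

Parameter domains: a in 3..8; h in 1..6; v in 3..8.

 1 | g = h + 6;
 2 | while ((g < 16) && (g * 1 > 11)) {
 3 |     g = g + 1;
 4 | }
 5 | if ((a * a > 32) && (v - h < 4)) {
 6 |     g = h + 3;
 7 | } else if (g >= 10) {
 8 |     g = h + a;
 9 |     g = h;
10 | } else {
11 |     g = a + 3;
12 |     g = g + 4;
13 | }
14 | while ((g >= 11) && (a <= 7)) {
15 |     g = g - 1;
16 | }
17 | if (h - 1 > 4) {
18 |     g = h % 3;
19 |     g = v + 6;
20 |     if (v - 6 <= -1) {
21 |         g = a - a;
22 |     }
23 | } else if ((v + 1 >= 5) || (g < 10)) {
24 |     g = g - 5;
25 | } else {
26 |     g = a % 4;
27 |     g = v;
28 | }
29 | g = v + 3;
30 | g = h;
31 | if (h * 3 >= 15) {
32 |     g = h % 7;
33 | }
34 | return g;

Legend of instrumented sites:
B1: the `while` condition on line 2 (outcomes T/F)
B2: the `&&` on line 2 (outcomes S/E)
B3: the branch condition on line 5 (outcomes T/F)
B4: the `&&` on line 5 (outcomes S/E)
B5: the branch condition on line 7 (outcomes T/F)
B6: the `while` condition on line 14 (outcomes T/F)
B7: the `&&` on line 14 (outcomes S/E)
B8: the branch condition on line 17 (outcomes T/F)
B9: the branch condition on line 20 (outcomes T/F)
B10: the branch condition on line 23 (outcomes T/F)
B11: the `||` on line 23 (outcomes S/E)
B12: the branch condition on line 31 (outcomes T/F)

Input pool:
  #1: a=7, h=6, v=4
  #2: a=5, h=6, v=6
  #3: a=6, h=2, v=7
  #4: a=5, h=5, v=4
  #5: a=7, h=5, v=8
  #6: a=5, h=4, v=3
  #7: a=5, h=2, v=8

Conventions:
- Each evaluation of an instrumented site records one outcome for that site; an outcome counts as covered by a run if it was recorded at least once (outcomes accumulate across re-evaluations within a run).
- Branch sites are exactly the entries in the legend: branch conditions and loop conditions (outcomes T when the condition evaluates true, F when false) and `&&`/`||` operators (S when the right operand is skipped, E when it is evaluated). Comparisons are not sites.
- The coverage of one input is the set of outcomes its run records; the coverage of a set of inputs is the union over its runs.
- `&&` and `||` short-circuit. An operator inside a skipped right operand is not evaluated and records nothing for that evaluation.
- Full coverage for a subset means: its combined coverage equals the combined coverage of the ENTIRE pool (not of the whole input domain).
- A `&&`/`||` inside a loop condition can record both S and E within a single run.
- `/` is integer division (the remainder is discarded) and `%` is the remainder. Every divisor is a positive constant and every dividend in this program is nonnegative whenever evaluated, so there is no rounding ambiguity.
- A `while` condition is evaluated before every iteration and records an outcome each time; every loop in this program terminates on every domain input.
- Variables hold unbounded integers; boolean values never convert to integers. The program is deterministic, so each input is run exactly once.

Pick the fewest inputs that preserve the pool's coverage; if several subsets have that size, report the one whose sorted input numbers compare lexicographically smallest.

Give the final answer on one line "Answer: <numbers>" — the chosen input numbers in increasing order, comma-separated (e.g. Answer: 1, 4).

#1 (a=7, h=6, v=4) -> B2->E, B1->T, B2->E, B1->T, B2->E, B1->T, B2->E, B1->T, B2->S, B1->F, B4->E, B3->T, B7->S, B6->F, ...; covered: B1=T, B1=F, B2=S, B2=E, B3=T, B4=E, B6=F, B7=S, B8=T, B9=T, B12=T
#2 (a=5, h=6, v=6) -> B2->E, B1->T, B2->E, B1->T, B2->E, B1->T, B2->E, B1->T, B2->S, B1->F, B4->S, B3->F, B5->T, B7->S, ...; covered: B1=T, B1=F, B2=S, B2=E, B3=F, B4=S, B5=T, B6=F, B7=S, B8=T, B9=F, B12=T
#3 (a=6, h=2, v=7) -> B2->E, B1->F, B4->E, B3->F, B5->F, B7->E, B6->T, B7->E, B6->T, B7->E, B6->T, B7->S, B6->F, B8->F, ...; covered: B1=F, B2=E, B3=F, B4=E, B5=F, B6=T, B6=F, B7=S, B7=E, B8=F, B10=T, B11=S, B12=F
#4 (a=5, h=5, v=4) -> B2->E, B1->F, B4->S, B3->F, B5->T, B7->S, B6->F, B8->F, B11->S, B10->T, B12->T; covered: B1=F, B2=E, B3=F, B4=S, B5=T, B6=F, B7=S, B8=F, B10=T, B11=S, B12=T
#5 (a=7, h=5, v=8) -> B2->E, B1->F, B4->E, B3->T, B7->S, B6->F, B8->F, B11->S, B10->T, B12->T; covered: B1=F, B2=E, B3=T, B4=E, B6=F, B7=S, B8=F, B10=T, B11=S, B12=T
#6 (a=5, h=4, v=3) -> B2->E, B1->F, B4->S, B3->F, B5->T, B7->S, B6->F, B8->F, B11->E, B10->T, B12->F; covered: B1=F, B2=E, B3=F, B4=S, B5=T, B6=F, B7=S, B8=F, B10=T, B11=E, B12=F
#7 (a=5, h=2, v=8) -> B2->E, B1->F, B4->S, B3->F, B5->F, B7->E, B6->T, B7->E, B6->T, B7->S, B6->F, B8->F, B11->S, B10->T, ...; covered: B1=F, B2=E, B3=F, B4=S, B5=F, B6=T, B6=F, B7=S, B7=E, B8=F, B10=T, B11=S, B12=F
the full pool covers 23 outcomes: B1=T, B1=F, B2=S, B2=E, B3=T, B3=F, B4=S, B4=E, B5=T, B5=F, B6=T, B6=F, B7=S, B7=E, B8=T, B8=F, B9=T, B9=F, B10=T, B11=S, B11=E, B12=T, B12=F
no size-1 subset reaches all 23 outcomes (best union: 13/23)
no size-2 subset reaches all 23 outcomes (best union: 20/23)
no size-3 subset reaches all 23 outcomes (best union: 22/23)
size 4: inputs {1, 2, 3, 6} cover all 23 outcomes, and no lexicographically smaller subset of this size does

Answer: 1, 2, 3, 6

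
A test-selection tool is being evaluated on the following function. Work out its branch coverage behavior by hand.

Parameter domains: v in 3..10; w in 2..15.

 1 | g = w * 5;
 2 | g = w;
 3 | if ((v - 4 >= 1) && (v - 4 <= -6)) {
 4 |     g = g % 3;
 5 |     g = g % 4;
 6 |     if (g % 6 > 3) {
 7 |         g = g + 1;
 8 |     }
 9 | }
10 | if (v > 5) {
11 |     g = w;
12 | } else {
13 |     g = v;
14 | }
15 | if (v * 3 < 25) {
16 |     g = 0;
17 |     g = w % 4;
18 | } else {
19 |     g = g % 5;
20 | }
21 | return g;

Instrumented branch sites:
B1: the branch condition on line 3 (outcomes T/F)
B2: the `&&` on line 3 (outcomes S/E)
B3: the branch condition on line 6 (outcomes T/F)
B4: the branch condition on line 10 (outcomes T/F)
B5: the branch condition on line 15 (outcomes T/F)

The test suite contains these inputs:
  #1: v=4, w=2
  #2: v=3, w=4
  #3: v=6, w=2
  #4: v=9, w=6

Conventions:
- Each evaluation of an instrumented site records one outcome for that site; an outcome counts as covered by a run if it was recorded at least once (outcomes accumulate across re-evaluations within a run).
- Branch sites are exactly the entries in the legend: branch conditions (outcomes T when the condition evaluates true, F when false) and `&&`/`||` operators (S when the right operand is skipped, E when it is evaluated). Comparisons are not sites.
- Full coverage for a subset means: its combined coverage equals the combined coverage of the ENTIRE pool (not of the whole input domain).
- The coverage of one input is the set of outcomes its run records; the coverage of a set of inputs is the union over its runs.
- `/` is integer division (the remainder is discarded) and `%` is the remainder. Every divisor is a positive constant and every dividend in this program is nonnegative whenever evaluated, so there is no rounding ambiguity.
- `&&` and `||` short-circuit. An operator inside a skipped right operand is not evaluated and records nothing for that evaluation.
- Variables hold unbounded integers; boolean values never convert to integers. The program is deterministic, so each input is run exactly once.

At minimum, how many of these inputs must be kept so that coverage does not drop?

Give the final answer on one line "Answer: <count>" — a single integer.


test 1 (v=4, w=2) hits B1=F, B2=S, B4=F, B5=T
test 2 (v=3, w=4) hits B1=F, B2=S, B4=F, B5=T
test 3 (v=6, w=2) hits B1=F, B2=E, B4=T, B5=T
test 4 (v=9, w=6) hits B1=F, B2=E, B4=T, B5=F
union over all inputs: B1=F, B2=S, B2=E, B4=T, B4=F, B5=T, B5=F (7 outcomes)
size 1 is not enough: best union over all size-1 subsets is 4/7
inputs {1, 4} (size 2) cover everything; no size-2 subset with a lexicographically smaller index list covers all 7
Answer: 2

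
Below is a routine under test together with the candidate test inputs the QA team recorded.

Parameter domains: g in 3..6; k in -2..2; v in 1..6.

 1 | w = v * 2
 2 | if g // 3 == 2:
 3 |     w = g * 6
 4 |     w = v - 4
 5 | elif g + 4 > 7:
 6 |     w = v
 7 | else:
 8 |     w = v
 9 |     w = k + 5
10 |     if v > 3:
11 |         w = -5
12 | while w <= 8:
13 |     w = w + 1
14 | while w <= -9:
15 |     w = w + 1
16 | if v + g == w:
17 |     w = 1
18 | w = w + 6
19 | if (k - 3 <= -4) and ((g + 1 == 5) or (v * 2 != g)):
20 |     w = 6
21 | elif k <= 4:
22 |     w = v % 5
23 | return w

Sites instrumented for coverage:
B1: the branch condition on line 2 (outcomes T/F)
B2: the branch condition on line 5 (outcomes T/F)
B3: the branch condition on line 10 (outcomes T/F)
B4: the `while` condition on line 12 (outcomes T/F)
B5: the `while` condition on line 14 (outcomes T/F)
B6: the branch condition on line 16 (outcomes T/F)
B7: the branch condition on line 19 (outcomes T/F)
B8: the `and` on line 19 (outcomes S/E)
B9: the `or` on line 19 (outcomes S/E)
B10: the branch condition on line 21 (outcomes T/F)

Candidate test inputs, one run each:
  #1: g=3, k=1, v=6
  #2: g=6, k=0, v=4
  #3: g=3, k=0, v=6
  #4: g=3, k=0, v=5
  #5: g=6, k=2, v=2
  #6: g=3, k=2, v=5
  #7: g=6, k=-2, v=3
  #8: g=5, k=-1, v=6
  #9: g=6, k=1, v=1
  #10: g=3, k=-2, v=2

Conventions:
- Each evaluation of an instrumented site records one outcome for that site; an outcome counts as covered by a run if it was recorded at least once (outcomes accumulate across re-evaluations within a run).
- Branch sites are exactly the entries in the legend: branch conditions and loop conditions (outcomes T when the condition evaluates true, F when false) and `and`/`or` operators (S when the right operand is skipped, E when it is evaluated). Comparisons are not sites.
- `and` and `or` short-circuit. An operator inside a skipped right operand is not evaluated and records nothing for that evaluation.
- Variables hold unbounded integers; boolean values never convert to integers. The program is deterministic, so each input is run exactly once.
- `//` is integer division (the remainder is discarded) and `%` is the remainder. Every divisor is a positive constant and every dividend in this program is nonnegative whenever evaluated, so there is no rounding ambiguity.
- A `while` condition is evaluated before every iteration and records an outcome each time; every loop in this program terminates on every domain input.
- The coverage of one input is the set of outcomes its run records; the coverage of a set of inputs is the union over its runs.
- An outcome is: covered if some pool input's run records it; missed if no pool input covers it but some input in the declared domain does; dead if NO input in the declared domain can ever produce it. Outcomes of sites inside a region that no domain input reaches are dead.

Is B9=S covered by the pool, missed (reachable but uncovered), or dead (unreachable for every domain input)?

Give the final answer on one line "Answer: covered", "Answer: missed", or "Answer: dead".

no pool input records B9=S
but domain input (g=4, k=-2, v=1) does record it -> reachable, so missed

Answer: missed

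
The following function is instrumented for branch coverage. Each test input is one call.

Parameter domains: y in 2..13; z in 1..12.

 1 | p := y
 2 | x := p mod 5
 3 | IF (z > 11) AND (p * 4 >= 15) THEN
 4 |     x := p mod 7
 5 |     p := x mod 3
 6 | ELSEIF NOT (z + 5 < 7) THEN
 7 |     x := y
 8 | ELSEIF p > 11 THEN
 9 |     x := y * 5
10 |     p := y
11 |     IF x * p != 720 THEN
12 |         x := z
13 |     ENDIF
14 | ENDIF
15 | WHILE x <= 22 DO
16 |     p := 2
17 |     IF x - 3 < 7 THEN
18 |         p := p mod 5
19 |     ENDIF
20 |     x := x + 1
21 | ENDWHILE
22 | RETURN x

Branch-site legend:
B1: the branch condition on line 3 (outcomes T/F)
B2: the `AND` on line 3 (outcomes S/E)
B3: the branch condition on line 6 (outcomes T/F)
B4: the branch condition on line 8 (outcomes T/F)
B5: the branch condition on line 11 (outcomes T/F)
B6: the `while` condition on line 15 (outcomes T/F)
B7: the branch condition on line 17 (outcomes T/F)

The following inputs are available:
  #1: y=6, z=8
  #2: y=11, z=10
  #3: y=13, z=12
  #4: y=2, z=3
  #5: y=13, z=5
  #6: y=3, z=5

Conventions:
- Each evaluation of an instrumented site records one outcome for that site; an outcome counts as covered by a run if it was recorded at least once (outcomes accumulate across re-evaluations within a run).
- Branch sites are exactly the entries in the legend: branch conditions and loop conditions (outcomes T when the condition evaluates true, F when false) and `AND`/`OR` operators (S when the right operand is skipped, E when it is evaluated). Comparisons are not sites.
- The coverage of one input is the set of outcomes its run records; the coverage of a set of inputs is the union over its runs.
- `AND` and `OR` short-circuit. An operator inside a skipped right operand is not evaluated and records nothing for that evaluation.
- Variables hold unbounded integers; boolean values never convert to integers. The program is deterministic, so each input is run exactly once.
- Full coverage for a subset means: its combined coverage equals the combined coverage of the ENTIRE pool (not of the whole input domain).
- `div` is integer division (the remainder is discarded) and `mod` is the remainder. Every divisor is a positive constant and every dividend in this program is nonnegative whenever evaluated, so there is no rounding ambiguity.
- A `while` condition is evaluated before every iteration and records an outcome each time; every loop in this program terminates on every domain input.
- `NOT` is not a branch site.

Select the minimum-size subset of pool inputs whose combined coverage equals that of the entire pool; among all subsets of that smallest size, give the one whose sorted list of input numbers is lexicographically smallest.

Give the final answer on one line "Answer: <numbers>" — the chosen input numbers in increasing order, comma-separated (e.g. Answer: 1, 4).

#1 (y=6, z=8) -> B2->S, B1->F, B3->T, B6->T, B7->T, B6->T, B7->T, B6->T, B7->T, B6->T, B7->T, B6->T, B7->F, B6->T, ...; covered: B1=F, B2=S, B3=T, B6=T, B6=F, B7=T, B7=F
#2 (y=11, z=10) -> B2->S, B1->F, B3->T, B6->T, B7->F, B6->T, B7->F, B6->T, B7->F, B6->T, B7->F, B6->T, B7->F, B6->T, ...; covered: B1=F, B2=S, B3=T, B6=T, B6=F, B7=F
#3 (y=13, z=12) -> B2->E, B1->T, B6->T, B7->T, B6->T, B7->T, B6->T, B7->T, B6->T, B7->T, B6->T, B7->F, B6->T, B7->F, ...; covered: B1=T, B2=E, B6=T, B6=F, B7=T, B7=F
#4 (y=2, z=3) -> B2->S, B1->F, B3->T, B6->T, B7->T, B6->T, B7->T, B6->T, B7->T, B6->T, B7->T, B6->T, B7->T, B6->T, ...; covered: B1=F, B2=S, B3=T, B6=T, B6=F, B7=T, B7=F
#5 (y=13, z=5) -> B2->S, B1->F, B3->T, B6->T, B7->F, B6->T, B7->F, B6->T, B7->F, B6->T, B7->F, B6->T, B7->F, B6->T, ...; covered: B1=F, B2=S, B3=T, B6=T, B6=F, B7=F
#6 (y=3, z=5) -> B2->S, B1->F, B3->T, B6->T, B7->T, B6->T, B7->T, B6->T, B7->T, B6->T, B7->T, B6->T, B7->T, B6->T, ...; covered: B1=F, B2=S, B3=T, B6=T, B6=F, B7=T, B7=F
union over all inputs: B1=T, B1=F, B2=S, B2=E, B3=T, B6=T, B6=F, B7=T, B7=F (9 outcomes)
checked all size-1 subsets: none covers 9 outcomes (max 7/9)
size 2: inputs {1, 3} cover all 9 outcomes, and no lexicographically smaller subset of this size does

Answer: 1, 3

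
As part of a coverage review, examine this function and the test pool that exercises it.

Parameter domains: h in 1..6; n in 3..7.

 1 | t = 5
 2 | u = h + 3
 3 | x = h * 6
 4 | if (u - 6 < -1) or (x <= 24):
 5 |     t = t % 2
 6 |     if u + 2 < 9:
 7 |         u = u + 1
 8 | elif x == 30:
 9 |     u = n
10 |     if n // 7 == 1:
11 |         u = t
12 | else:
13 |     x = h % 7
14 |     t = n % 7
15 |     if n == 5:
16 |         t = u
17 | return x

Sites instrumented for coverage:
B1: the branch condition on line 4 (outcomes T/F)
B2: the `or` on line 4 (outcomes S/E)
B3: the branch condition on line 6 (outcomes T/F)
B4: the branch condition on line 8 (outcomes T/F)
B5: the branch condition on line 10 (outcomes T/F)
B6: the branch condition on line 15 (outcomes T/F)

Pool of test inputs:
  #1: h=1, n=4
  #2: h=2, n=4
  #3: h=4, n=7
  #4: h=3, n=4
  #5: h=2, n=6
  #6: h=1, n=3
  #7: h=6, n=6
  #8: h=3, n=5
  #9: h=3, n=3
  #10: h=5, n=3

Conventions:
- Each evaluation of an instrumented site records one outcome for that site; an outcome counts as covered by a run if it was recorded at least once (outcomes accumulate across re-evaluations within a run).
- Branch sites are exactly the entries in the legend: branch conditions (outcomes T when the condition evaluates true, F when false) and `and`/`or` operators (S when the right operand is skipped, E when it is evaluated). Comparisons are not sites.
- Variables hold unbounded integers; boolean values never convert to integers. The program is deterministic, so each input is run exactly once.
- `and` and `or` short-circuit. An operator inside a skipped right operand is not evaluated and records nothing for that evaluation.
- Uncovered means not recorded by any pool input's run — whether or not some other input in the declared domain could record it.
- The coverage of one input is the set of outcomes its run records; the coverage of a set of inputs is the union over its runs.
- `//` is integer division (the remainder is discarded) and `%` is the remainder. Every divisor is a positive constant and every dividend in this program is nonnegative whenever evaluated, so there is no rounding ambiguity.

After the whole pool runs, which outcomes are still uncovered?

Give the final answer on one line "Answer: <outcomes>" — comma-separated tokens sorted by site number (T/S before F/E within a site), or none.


input #1 (h=1, n=4): covers B1=T, B2=S, B3=T
input #2 (h=2, n=4): covers B1=T, B2=E, B3=T
input #3 (h=4, n=7): covers B1=T, B2=E, B3=F
input #4 (h=3, n=4): covers B1=T, B2=E, B3=T
input #5 (h=2, n=6): covers B1=T, B2=E, B3=T
input #6 (h=1, n=3): covers B1=T, B2=S, B3=T
input #7 (h=6, n=6): covers B1=F, B2=E, B4=F, B6=F
input #8 (h=3, n=5): covers B1=T, B2=E, B3=T
input #9 (h=3, n=3): covers B1=T, B2=E, B3=T
input #10 (h=5, n=3): covers B1=F, B2=E, B4=T, B5=F
union over the pool: B1=T, B1=F, B2=S, B2=E, B3=T, B3=F, B4=T, B4=F, B5=F, B6=F
uncovered (2 of 12): B5=T, B6=T
Answer: B5=T, B6=T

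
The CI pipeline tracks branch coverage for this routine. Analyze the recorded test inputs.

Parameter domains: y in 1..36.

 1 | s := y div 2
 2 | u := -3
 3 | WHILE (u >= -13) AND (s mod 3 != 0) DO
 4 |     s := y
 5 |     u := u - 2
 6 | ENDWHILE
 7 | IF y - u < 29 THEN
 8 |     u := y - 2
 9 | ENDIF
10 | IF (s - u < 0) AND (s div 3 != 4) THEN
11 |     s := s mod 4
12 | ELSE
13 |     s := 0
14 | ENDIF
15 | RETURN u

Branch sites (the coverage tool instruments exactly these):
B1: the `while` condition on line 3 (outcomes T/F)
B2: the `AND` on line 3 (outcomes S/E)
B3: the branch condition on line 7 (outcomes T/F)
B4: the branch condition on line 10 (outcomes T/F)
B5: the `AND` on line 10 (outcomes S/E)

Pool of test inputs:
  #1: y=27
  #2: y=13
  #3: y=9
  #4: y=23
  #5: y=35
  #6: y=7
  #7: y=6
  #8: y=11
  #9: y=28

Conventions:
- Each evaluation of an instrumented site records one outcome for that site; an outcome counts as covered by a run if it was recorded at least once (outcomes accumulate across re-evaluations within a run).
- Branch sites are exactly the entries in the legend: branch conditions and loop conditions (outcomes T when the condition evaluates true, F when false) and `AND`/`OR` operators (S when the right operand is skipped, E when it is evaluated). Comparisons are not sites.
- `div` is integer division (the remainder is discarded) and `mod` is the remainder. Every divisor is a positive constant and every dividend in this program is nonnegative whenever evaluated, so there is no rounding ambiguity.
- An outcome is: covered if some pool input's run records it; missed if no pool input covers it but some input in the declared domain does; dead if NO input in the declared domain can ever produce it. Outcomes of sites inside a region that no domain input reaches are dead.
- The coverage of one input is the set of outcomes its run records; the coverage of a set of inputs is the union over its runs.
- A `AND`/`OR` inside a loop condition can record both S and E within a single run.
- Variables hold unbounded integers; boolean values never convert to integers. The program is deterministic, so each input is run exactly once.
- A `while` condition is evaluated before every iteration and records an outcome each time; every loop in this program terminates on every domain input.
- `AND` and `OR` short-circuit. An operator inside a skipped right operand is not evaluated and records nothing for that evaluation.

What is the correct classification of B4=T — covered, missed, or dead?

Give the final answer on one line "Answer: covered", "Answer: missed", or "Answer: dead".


B4=T is recorded by pool input(s) 2, 6, 7 -> covered
Answer: covered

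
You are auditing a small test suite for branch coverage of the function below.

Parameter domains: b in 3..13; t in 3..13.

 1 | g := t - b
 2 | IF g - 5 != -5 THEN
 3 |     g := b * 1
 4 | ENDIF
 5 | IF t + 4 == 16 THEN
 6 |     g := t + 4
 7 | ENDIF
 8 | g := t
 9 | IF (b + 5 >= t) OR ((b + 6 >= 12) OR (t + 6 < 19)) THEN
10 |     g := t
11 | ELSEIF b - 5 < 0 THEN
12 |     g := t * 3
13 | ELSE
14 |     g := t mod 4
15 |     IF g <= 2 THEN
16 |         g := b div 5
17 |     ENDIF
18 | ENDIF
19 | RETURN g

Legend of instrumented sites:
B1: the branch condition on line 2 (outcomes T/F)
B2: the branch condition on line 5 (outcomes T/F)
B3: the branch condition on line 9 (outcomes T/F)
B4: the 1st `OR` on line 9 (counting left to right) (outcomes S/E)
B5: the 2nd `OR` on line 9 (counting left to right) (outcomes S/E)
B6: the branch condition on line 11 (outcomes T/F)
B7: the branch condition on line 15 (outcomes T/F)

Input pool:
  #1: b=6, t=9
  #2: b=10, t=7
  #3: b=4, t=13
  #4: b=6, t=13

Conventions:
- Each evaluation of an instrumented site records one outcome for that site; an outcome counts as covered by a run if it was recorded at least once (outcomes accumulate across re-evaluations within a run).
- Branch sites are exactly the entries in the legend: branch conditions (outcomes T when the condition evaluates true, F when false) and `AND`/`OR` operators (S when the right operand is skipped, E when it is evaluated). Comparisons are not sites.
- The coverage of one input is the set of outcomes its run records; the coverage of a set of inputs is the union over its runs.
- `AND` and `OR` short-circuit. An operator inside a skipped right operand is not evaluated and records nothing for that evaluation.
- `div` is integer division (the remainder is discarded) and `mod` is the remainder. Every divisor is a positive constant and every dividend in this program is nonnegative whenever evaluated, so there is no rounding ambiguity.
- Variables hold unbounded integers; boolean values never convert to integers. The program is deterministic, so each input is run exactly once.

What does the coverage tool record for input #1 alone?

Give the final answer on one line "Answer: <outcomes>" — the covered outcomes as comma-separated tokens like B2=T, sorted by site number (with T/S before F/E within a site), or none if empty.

Running input #1 (b=6, t=9), event by event:
  B1->T, B2->F, B4->S, B3->T
deduplicating events, the covered set is: B1=T, B2=F, B3=T, B4=S

Answer: B1=T, B2=F, B3=T, B4=S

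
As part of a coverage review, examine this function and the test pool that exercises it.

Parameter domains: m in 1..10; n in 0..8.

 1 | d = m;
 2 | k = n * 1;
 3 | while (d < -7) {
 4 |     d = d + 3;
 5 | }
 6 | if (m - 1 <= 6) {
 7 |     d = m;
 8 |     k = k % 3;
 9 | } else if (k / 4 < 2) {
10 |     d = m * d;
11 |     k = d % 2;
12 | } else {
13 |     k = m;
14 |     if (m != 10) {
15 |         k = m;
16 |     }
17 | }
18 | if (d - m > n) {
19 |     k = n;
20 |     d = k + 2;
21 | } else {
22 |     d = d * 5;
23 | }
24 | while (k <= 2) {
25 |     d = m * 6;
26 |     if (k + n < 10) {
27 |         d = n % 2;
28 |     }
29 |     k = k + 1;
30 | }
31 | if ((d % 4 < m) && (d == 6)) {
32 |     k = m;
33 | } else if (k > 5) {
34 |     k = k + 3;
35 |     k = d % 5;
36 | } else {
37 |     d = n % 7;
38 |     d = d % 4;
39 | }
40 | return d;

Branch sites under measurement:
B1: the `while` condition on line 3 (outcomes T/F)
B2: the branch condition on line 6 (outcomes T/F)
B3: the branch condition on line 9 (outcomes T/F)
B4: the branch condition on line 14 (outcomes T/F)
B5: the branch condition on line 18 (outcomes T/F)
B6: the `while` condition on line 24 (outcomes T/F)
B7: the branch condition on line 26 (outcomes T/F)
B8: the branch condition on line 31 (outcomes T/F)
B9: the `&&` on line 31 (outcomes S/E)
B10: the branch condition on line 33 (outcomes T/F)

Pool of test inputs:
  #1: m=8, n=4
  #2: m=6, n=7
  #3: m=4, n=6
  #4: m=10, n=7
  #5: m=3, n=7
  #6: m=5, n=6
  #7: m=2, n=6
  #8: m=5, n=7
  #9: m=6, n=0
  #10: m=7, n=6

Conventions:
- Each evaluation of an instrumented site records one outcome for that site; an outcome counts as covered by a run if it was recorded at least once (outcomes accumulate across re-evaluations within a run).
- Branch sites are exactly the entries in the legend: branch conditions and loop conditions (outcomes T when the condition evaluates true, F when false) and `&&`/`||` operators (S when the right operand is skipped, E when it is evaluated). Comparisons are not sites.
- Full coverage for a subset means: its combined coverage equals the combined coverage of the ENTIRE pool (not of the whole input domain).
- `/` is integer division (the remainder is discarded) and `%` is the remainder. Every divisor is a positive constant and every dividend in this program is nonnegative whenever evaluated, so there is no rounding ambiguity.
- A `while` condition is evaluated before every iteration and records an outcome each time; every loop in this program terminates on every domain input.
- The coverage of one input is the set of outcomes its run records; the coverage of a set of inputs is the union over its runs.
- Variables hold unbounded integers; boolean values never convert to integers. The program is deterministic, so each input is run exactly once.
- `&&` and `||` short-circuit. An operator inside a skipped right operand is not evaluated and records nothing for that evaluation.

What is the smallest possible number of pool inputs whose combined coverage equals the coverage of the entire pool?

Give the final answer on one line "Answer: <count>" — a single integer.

input #1, m=8, n=4: outcomes B1=F, B2=F, B3=T, B5=T, B6=F, B8=T, B9=E
input #2, m=6, n=7: outcomes B1=F, B2=T, B5=F, B6=T, B6=F, B7=T, B8=F, B9=E, B10=F
input #3, m=4, n=6: outcomes B1=F, B2=T, B5=F, B6=T, B6=F, B7=T, B8=F, B9=E, B10=F
input #4, m=10, n=7: outcomes B1=F, B2=F, B3=T, B5=T, B6=F, B8=F, B9=E, B10=T
input #5, m=3, n=7: outcomes B1=F, B2=T, B5=F, B6=T, B6=F, B7=T, B8=F, B9=E, B10=F
input #6, m=5, n=6: outcomes B1=F, B2=T, B5=F, B6=T, B6=F, B7=T, B8=F, B9=E, B10=F
input #7, m=2, n=6: outcomes B1=F, B2=T, B5=F, B6=T, B6=F, B7=T, B8=F, B9=E, B10=F
input #8, m=5, n=7: outcomes B1=F, B2=T, B5=F, B6=T, B6=F, B7=T, B8=F, B9=E, B10=F
input #9, m=6, n=0: outcomes B1=F, B2=T, B5=F, B6=T, B6=F, B7=T, B8=F, B9=E, B10=F
input #10, m=7, n=6: outcomes B1=F, B2=T, B5=F, B6=T, B6=F, B7=T, B8=F, B9=E, B10=F
together the pool reaches 14 outcomes: B1=F, B2=T, B2=F, B3=T, B5=T, B5=F, B6=T, B6=F, B7=T, B8=T, B8=F, B9=E, B10=T, B10=F
checked all size-1 subsets: none covers 14 outcomes (max 9/14)
checked all size-2 subsets: none covers 14 outcomes (max 13/14)
inputs {1, 2, 4} (size 3) cover everything; no size-3 subset with a lexicographically smaller index list covers all 14

Answer: 3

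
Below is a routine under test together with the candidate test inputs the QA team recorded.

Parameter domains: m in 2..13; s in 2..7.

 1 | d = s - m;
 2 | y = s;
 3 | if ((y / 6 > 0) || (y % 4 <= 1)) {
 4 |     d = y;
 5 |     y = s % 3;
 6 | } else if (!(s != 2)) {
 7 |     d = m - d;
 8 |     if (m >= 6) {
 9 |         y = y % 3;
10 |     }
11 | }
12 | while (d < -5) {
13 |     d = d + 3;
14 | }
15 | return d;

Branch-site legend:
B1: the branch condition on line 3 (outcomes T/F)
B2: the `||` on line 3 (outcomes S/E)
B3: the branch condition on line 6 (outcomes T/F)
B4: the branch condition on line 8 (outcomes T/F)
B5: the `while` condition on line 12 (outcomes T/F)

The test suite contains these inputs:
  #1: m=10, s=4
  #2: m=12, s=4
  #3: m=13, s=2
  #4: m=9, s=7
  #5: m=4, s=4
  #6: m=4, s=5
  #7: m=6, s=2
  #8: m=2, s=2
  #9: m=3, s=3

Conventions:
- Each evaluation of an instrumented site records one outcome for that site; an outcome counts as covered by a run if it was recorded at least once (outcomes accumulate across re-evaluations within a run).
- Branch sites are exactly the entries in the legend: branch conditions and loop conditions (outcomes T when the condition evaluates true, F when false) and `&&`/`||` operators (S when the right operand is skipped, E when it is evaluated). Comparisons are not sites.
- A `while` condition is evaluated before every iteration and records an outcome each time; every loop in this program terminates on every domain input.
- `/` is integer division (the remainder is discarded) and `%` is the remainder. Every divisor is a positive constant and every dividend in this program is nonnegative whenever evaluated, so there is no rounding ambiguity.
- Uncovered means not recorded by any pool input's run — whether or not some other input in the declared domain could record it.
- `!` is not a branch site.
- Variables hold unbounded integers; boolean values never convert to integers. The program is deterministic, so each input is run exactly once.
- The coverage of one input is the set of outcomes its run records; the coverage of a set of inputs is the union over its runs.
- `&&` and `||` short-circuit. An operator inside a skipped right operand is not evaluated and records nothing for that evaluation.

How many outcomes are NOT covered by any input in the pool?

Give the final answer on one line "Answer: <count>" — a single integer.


run #1 (m=10, s=4) records B1=T, B2=E, B5=F
run #2 (m=12, s=4) records B1=T, B2=E, B5=F
run #3 (m=13, s=2) records B1=F, B2=E, B3=T, B4=T, B5=F
run #4 (m=9, s=7) records B1=T, B2=S, B5=F
run #5 (m=4, s=4) records B1=T, B2=E, B5=F
run #6 (m=4, s=5) records B1=T, B2=E, B5=F
run #7 (m=6, s=2) records B1=F, B2=E, B3=T, B4=T, B5=F
run #8 (m=2, s=2) records B1=F, B2=E, B3=T, B4=F, B5=F
run #9 (m=3, s=3) records B1=F, B2=E, B3=F, B5=F
union over the pool: B1=T, B1=F, B2=S, B2=E, B3=T, B3=F, B4=T, B4=F, B5=F
uncovered (1 of 10): B5=T
Answer: 1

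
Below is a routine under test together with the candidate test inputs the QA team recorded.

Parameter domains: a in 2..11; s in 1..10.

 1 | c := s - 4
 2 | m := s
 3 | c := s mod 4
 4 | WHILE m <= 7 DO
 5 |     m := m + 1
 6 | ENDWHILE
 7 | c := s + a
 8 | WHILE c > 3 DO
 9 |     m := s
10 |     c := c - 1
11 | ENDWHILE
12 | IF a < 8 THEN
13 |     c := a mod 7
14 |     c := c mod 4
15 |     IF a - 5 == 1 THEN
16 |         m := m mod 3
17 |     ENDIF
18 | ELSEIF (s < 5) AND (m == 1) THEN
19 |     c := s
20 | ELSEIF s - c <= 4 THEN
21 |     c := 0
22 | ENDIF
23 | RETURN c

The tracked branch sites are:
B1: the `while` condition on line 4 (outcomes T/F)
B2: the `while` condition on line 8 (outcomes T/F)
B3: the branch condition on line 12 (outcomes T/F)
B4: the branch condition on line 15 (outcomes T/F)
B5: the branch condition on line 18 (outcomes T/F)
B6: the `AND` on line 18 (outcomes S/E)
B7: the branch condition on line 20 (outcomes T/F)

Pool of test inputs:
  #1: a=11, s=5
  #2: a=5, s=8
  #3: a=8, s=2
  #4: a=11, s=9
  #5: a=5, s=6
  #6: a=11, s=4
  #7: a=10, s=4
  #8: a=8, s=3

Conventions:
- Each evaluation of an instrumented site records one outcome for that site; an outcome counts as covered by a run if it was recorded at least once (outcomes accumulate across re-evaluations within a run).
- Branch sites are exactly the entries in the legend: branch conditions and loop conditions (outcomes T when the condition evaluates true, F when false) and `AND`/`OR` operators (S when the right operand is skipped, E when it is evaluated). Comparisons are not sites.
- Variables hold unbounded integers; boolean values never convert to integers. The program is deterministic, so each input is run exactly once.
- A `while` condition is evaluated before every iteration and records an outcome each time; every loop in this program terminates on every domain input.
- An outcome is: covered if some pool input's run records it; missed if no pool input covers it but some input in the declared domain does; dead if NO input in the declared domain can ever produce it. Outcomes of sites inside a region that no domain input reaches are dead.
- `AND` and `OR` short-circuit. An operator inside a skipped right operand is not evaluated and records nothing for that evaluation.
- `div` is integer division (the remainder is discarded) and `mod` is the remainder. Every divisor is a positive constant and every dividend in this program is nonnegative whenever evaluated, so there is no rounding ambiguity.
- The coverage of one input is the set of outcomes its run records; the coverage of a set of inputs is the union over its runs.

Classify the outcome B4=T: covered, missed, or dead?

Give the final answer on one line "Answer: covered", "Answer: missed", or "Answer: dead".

no pool input records B4=T
but domain input (a=6, s=1) does record it -> reachable, so missed

Answer: missed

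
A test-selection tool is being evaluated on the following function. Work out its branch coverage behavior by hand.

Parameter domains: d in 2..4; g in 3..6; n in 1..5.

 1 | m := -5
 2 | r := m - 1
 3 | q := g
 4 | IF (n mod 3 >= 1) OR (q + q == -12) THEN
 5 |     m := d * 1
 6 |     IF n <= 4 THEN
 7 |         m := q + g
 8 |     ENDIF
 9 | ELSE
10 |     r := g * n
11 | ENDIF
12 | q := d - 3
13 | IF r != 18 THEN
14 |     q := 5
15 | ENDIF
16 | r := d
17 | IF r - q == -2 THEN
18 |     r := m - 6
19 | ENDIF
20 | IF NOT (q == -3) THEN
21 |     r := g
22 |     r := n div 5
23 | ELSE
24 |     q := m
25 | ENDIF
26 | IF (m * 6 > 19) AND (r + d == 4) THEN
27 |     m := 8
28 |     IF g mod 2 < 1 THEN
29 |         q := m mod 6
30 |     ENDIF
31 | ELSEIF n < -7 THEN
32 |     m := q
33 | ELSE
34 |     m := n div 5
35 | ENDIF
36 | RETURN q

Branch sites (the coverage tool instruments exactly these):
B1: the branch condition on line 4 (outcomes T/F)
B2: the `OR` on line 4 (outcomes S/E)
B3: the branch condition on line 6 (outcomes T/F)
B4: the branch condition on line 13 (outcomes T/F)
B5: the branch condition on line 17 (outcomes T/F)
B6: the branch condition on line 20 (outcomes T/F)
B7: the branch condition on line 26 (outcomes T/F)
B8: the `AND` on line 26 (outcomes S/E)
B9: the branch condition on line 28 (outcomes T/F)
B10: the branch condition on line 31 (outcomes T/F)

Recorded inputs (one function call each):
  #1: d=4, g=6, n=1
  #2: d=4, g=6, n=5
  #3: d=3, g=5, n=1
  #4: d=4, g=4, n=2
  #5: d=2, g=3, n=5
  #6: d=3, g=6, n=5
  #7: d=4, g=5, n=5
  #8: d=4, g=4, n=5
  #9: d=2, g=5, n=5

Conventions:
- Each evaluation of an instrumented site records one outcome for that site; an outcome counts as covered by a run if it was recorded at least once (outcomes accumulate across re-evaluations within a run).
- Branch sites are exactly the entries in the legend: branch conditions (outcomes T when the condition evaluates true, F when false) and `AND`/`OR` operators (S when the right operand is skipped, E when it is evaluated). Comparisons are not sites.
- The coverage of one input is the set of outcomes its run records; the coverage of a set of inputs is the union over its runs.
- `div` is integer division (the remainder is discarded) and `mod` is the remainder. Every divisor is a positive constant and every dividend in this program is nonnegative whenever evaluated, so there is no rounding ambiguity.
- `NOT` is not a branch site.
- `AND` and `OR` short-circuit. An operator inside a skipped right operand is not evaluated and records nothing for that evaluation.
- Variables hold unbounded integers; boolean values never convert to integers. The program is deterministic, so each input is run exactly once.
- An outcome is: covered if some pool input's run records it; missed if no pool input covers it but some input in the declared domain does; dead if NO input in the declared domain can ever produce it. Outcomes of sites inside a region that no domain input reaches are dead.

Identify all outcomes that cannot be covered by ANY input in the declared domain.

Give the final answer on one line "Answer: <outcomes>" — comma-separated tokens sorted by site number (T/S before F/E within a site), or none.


sweeping the full domain (60 inputs) for each outcome:
  B6=F: no domain input ever produces it -> dead
  B10=T: no domain input ever produces it -> dead
  reachable outcomes have witnesses, e.g. B1=T (e.g. d=2, g=3, n=1), B1=F (e.g. d=2, g=3, n=3), B2=S (e.g. d=2, g=3, n=1), B2=E (e.g. d=2, g=3, n=3)
Answer: B6=F, B10=T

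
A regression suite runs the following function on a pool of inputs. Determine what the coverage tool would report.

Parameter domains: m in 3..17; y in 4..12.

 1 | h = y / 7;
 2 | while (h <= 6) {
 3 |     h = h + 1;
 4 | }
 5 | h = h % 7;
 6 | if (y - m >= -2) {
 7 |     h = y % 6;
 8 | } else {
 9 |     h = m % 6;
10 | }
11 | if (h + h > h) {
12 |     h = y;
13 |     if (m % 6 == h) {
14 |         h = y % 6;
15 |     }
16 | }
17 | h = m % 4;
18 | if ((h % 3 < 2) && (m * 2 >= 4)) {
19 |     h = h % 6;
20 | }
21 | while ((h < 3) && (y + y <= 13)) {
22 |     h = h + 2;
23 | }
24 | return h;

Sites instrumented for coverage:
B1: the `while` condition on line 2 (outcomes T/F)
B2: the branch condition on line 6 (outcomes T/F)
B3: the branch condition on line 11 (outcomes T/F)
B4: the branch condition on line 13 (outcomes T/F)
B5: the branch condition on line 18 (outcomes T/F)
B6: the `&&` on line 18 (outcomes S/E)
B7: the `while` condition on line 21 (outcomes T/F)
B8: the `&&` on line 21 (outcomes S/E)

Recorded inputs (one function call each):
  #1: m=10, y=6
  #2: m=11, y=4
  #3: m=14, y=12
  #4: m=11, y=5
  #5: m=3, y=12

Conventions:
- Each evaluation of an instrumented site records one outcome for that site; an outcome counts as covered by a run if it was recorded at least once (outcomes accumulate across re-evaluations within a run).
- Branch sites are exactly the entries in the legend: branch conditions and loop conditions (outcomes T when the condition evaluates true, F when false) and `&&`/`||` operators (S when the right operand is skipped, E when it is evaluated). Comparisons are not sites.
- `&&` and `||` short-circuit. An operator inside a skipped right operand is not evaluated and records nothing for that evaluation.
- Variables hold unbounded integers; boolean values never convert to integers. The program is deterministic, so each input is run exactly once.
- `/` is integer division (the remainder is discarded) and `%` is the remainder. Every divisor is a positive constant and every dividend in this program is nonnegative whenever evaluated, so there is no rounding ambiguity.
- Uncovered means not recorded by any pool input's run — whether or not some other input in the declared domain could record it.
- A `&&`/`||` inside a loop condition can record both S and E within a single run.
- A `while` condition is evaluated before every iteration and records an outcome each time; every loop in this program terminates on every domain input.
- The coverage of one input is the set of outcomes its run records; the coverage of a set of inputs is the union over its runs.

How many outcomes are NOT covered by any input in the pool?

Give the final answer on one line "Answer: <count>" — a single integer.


#1 (m=10, y=6) -> B1->T, B1->T, B1->T, B1->T, B1->T, B1->T, B1->T, B1->F, B2->F, B3->T, B4->F, B6->S, B5->F, B8->E, ...; covered: B1=T, B1=F, B2=F, B3=T, B4=F, B5=F, B6=S, B7=T, B7=F, B8=S, B8=E
#2 (m=11, y=4) -> B1->T, B1->T, B1->T, B1->T, B1->T, B1->T, B1->T, B1->F, B2->F, B3->T, B4->F, B6->E, B5->T, B8->S, ...; covered: B1=T, B1=F, B2=F, B3=T, B4=F, B5=T, B6=E, B7=F, B8=S
#3 (m=14, y=12) -> B1->T, B1->T, B1->T, B1->T, B1->T, B1->T, B1->F, B2->T, B3->F, B6->S, B5->F, B8->E, B7->F; covered: B1=T, B1=F, B2=T, B3=F, B5=F, B6=S, B7=F, B8=E
#4 (m=11, y=5) -> B1->T, B1->T, B1->T, B1->T, B1->T, B1->T, B1->T, B1->F, B2->F, B3->T, B4->T, B6->E, B5->T, B8->S, ...; covered: B1=T, B1=F, B2=F, B3=T, B4=T, B5=T, B6=E, B7=F, B8=S
#5 (m=3, y=12) -> B1->T, B1->T, B1->T, B1->T, B1->T, B1->T, B1->F, B2->T, B3->F, B6->E, B5->T, B8->S, B7->F; covered: B1=T, B1=F, B2=T, B3=F, B5=T, B6=E, B7=F, B8=S
union over the pool: B1=T, B1=F, B2=T, B2=F, B3=T, B3=F, B4=T, B4=F, B5=T, B5=F, B6=S, B6=E, B7=T, B7=F, B8=S, B8=E
uncovered (0 of 16): none
Answer: 0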